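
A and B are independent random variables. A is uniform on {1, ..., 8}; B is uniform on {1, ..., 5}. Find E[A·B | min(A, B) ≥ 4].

Outcomes with min(A, B) ≥ 4: (4,4), (4,5), (5,4), (5,5), (6,4), (6,5), (7,4), (7,5), (8,4), (8,5), each with probability 1/40.
E[A·B | min(A, B) ≥ 4] = (16 + 20 + 20 + 25 + 24 + 30 + 28 + 35 + 32 + 40) / 10 = 27.

27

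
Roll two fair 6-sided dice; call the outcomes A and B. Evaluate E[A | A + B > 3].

P(A + B > 3) = 11/12.
Summing A·P(x,y) over outcomes with A + B > 3 gives 61/18.
E[A | A + B > 3] = (61/18) / (11/12) = 122/33.

122/33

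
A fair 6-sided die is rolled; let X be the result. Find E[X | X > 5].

6

Given X > 5, X is equally likely to be any of {6}.
E[X | X > 5] = (6) / 1 = 6.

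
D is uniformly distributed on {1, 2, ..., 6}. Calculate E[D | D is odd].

Given D is odd, D is equally likely to be any of {1, 3, 5}.
E[D | D is odd] = (1 + 3 + 5) / 3 = 3.

3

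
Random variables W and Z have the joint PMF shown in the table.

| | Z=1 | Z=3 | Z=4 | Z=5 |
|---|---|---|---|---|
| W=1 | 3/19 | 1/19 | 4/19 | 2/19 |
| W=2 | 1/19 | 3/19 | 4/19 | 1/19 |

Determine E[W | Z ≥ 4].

16/11

P(Z ≥ 4) = 11/19.
Σ W·P over the event = 1·(4/19) + 1·(2/19) + 2·(4/19) + 2·(1/19) = 16/19.
E[W | Z ≥ 4] = (16/19) / (11/19) = 16/11.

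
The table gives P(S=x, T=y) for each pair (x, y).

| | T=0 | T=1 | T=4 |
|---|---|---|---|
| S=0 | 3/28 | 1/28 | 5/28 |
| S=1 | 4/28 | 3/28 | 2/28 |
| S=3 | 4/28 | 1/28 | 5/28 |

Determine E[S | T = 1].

6/5

P(T = 1) = 5/28.
Σ S·P over the event = 0·(1/28) + 1·(3/28) + 3·(1/28) = 3/14.
E[S | T = 1] = (3/14) / (5/28) = 6/5.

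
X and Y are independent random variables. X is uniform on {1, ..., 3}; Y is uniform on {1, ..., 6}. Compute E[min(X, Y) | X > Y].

4/3

Outcomes with X > Y: (2,1), (3,1), (3,2), each with probability 1/18.
E[min(X, Y) | X > Y] = (1 + 1 + 2) / 3 = 4/3.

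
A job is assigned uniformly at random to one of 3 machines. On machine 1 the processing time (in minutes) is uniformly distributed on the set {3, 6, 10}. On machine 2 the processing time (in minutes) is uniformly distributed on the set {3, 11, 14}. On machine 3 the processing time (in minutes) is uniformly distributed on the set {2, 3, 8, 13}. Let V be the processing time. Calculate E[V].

133/18

E[V | machine 1] = (3+6+10)/3 = 19/3.
E[V | machine 2] = (3+11+14)/3 = 28/3.
E[V | machine 3] = (2+3+8+13)/4 = 13/2.
E[V] = (1/3)·(19/3) + (1/3)·(28/3) + (1/3)·(13/2) = 133/18.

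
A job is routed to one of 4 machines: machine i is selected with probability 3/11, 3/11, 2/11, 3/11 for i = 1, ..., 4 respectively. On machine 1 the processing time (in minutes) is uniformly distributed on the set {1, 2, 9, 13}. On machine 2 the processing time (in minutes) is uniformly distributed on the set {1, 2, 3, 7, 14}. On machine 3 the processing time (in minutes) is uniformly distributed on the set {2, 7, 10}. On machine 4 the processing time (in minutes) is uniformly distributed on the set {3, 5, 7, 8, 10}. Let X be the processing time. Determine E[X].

E[X | machine 1] = (1+2+9+13)/4 = 25/4.
E[X | machine 2] = (1+2+3+7+14)/5 = 27/5.
E[X | machine 3] = (2+7+10)/3 = 19/3.
E[X | machine 4] = (3+5+7+8+10)/5 = 33/5.
By the law of total expectation,
E[X] = (3/11)·(25/4) + (3/11)·(27/5) + (2/11)·(19/3) + (3/11)·(33/5) = 809/132.

809/132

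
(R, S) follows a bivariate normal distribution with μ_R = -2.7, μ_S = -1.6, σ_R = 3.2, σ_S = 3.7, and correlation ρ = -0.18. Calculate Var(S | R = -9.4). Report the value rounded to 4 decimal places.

Var(S | R=x) = (1 − ρ²)·σ_S².
Var(S | R=-9.4) = (3.7)²·(1 − (-0.18)²) = 13.69·0.9676 = 13.2464.

13.2464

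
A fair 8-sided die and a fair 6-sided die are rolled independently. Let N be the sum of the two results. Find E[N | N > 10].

12

P(N > 10) = 5/24.
Σ over the event: 11·1/12 + 12·1/16 + 13·1/24 + 14·1/48 = 5/2.
E[N | N > 10] = (5/2) / (5/24) = 12.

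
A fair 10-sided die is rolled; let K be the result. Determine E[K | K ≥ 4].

Given K ≥ 4, K is equally likely to be any of {4, 5, 6, 7, 8, 9, 10}.
E[K | K ≥ 4] = (4 + 5 + 6 + 7 + 8 + 9 + 10) / 7 = 7.

7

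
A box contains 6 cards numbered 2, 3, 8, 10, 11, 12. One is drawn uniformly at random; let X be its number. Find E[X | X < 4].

5/2

P(X < 4) = 1/3.
Σ over the event: 2·1/6 + 3·1/6 = 5/6.
E[X | X < 4] = (5/6) / (1/3) = 5/2.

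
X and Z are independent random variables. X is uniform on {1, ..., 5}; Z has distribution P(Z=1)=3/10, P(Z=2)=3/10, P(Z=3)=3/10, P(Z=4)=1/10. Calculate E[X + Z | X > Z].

P(X > Z) = 14/25.
Summing (X+Z)·P(x,y) over outcomes with X > Z gives 81/25.
E[X + Z | X > Z] = (81/25) / (14/25) = 81/14.

81/14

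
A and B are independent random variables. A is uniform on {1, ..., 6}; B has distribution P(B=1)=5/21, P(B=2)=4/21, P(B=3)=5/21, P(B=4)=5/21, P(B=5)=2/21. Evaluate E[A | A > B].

157/34

P(A > B) = 34/63.
Summing A·P(x,y) over outcomes with A > B gives 157/63.
E[A | A > B] = (157/63) / (34/63) = 157/34.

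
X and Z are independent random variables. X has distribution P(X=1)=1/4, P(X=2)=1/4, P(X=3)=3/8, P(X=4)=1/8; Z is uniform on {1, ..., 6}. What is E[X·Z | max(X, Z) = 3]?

P(max(X, Z) = 3) = 13/48.
Summing XZ·P(x,y) over outcomes with max(X, Z) = 3 gives 3/2.
E[X·Z | max(X, Z) = 3] = (3/2) / (13/48) = 72/13.

72/13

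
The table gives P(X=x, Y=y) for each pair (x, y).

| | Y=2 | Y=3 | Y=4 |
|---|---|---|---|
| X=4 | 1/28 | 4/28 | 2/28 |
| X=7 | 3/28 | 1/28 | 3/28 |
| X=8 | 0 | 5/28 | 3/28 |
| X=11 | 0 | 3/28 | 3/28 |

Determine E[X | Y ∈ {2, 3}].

P(Y ∈ {2, 3}) = 17/28.
Σ X·P over the event = 4·(1/28) + 4·(4/28) + 7·(3/28) + 7·(1/28) + 8·(5/28) + 11·(3/28) = 121/28.
E[X | Y ∈ {2, 3}] = (121/28) / (17/28) = 121/17.

121/17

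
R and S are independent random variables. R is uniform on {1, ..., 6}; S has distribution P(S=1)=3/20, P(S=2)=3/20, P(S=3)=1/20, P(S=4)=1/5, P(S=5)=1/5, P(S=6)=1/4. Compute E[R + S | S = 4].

P(S = 4) = 1/5.
Summing (R+S)·P(x,y) over outcomes with S = 4 gives 3/2.
E[R + S | S = 4] = (3/2) / (1/5) = 15/2.

15/2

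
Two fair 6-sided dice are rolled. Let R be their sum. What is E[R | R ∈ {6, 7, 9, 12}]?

15/2

P(R ∈ {6, 7, 9, 12}) = 4/9.
Σ over the event: 6·5/36 + 7·1/6 + 9·1/9 + 12·1/36 = 10/3.
E[R | R ∈ {6, 7, 9, 12}] = (10/3) / (4/9) = 15/2.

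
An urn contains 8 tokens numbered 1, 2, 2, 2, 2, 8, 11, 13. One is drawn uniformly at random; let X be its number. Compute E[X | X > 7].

32/3

P(X > 7) = 3/8.
Σ over the event: 8·1/8 + 11·1/8 + 13·1/8 = 4.
E[X | X > 7] = (4) / (3/8) = 32/3.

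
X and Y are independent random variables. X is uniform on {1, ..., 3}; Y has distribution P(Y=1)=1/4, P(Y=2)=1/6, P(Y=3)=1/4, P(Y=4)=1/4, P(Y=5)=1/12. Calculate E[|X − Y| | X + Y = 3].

P(X + Y = 3) = 5/36.
Summing |X−Y|·P(x,y) over outcomes with X + Y = 3 gives 5/36.
E[|X − Y| | X + Y = 3] = (5/36) / (5/36) = 1.

1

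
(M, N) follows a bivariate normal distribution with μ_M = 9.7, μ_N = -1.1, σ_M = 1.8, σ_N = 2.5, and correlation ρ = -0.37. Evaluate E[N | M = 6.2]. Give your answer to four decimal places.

0.6986

The regression of N on M has slope ρ·σ_N/σ_M and passes through (μ_M, μ_N).
E[N | M=6.2] = -1.1 + (-0.37)·(2.5/1.8)·(6.2 − (9.7)) = -1.1 + (-0.51389)·(-3.5) = 0.6986.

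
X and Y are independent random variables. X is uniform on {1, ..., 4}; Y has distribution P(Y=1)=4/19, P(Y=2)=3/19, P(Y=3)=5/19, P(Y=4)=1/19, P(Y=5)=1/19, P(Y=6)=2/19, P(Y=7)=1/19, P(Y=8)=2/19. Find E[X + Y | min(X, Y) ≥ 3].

101/12

P(min(X, Y) ≥ 3) = 6/19.
Summing (X+Y)·P(x,y) over outcomes with min(X, Y) ≥ 3 gives 101/38.
E[X + Y | min(X, Y) ≥ 3] = (101/38) / (6/19) = 101/12.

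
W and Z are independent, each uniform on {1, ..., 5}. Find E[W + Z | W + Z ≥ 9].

28/3

Outcomes with W + Z ≥ 9: (4,5), (5,4), (5,5), each with probability 1/25.
E[W + Z | W + Z ≥ 9] = (9 + 9 + 10) / 3 = 28/3.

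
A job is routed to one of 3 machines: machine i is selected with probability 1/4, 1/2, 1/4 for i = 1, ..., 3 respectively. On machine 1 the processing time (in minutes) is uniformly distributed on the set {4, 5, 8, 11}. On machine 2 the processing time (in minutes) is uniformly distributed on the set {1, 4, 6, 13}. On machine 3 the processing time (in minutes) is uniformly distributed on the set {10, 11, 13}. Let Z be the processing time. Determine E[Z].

E[Z | machine 1] = (4+5+8+11)/4 = 7.
E[Z | machine 2] = (1+4+6+13)/4 = 6.
E[Z | machine 3] = (10+11+13)/3 = 34/3.
E[Z] = (1/4)·(7) + (1/2)·(6) + (1/4)·(34/3) = 91/12.

91/12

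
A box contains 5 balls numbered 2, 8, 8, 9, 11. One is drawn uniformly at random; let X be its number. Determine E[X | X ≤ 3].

P(X ≤ 3) = 1/5.
Σ over the event: 2·1/5 = 2/5.
E[X | X ≤ 3] = (2/5) / (1/5) = 2.

2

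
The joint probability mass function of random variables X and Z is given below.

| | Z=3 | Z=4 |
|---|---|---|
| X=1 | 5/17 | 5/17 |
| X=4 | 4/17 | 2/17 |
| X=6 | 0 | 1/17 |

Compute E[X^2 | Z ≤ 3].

P(Z ≤ 3) = 9/17.
Σ X^2·P over the event = 1·(5/17) + 16·(4/17) = 69/17.
E[X^2 | Z ≤ 3] = (69/17) / (9/17) = 23/3.

23/3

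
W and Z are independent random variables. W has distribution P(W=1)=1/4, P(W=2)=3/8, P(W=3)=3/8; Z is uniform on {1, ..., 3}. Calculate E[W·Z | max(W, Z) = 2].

P(max(W, Z) = 2) = 1/3.
Summing WZ·P(x,y) over outcomes with max(W, Z) = 2 gives 11/12.
E[W·Z | max(W, Z) = 2] = (11/12) / (1/3) = 11/4.

11/4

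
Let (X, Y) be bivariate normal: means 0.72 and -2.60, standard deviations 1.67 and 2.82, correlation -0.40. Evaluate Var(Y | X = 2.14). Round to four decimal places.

For a bivariate normal, Var(Y | X=x) = σ_Y²(1 − ρ²).
Var(Y | X=2.14) = (2.82)²·(1 − (-0.40)²) = 7.9524·0.84 = 6.6800.

6.6800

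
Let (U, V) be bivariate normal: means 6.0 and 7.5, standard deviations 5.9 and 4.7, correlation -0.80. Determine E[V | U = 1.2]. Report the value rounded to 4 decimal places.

E[V | U=x] = μ_V + ρ(σ_V/σ_U)(x − μ_U) for jointly normal variables.
E[V | U=1.2] = 7.5 + (-0.80)·(4.7/5.9)·(1.2 − (6.0)) = 7.5 + (-0.63729)·(-4.8) = 10.5590.

10.5590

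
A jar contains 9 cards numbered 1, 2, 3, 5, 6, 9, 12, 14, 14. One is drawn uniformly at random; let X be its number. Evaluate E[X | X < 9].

P(X < 9) = 5/9.
Σ over the event: 1·1/9 + 2·1/9 + 3·1/9 + 5·1/9 + 6·1/9 = 17/9.
E[X | X < 9] = (17/9) / (5/9) = 17/5.

17/5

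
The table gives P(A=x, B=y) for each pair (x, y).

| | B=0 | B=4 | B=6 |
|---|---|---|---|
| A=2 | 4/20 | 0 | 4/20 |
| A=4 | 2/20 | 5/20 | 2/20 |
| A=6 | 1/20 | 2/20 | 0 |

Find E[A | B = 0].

22/7

P(B = 0) = 7/20.
Σ A·P over the event = 2·(4/20) + 4·(2/20) + 6·(1/20) = 11/10.
E[A | B = 0] = (11/10) / (7/20) = 22/7.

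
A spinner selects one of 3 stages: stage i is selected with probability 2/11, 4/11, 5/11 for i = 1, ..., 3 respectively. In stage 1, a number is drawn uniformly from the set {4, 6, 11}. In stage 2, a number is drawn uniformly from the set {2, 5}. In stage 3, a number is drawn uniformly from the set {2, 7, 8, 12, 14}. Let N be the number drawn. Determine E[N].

71/11

E[N | stage 1] = (4+6+11)/3 = 7.
E[N | stage 2] = (2+5)/2 = 7/2.
E[N | stage 3] = (2+7+8+12+14)/5 = 43/5.
E[N] = (2/11)·(7) + (4/11)·(7/2) + (5/11)·(43/5) = 71/11.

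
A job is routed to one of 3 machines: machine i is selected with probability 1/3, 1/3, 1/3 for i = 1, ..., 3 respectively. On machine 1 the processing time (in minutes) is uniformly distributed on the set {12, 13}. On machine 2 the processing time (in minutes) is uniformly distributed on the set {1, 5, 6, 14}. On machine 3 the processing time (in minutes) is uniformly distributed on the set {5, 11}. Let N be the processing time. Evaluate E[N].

E[N | machine 1] = (12+13)/2 = 25/2.
E[N | machine 2] = (1+5+6+14)/4 = 13/2.
E[N | machine 3] = (5+11)/2 = 8.
E[N] = (1/3)·(25/2) + (1/3)·(13/2) + (1/3)·(8) = 9.

9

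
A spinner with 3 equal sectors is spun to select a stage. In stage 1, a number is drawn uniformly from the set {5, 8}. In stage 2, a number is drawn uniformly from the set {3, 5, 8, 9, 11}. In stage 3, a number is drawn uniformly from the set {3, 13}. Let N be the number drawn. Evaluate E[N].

E[N | stage 1] = (5+8)/2 = 13/2.
E[N | stage 2] = (3+5+8+9+11)/5 = 36/5.
E[N | stage 3] = (3+13)/2 = 8.
E[N] = (1/3)·(13/2) + (1/3)·(36/5) + (1/3)·(8) = 217/30.

217/30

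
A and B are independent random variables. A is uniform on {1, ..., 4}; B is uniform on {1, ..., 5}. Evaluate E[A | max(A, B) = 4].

Outcomes with max(A, B) = 4: (1,4), (2,4), (3,4), (4,1), (4,2), (4,3), (4,4), each with probability 1/20.
E[A | max(A, B) = 4] = (1 + 2 + 3 + 4 + 4 + 4 + 4) / 7 = 22/7.

22/7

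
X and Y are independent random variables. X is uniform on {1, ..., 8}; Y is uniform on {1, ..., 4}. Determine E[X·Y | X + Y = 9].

Outcomes with X + Y = 9: (5,4), (6,3), (7,2), (8,1), each with probability 1/32.
E[X·Y | X + Y = 9] = (20 + 18 + 14 + 8) / 4 = 15.

15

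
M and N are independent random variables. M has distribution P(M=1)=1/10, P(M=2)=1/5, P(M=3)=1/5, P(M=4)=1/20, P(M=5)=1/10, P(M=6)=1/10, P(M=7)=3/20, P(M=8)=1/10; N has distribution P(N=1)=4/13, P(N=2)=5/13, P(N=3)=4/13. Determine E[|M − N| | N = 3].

P(N = 3) = 4/13.
Summing |M−N|·P(x,y) over outcomes with N = 3 gives 41/65.
E[|M − N| | N = 3] = (41/65) / (4/13) = 41/20.

41/20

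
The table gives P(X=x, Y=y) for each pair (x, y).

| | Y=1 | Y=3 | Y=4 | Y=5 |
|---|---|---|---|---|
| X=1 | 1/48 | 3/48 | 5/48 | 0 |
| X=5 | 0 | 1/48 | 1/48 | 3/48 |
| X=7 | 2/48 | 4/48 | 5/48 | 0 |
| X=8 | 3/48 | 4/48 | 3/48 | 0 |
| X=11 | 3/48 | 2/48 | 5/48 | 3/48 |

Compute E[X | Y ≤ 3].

P(Y ≤ 3) = 23/48.
Summing X·P(X=x,Y=y) over the conditioning event gives 27/8.
E[X | Y ≤ 3] = (27/8) / (23/48) = 162/23.

162/23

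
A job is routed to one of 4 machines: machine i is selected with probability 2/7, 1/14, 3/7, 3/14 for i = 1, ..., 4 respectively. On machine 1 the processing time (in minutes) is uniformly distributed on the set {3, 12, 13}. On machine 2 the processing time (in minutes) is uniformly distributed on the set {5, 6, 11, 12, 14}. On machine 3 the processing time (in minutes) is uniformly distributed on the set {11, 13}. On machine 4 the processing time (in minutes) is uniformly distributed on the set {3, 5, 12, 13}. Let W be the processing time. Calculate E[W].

8621/840

E[W | machine 1] = (3+12+13)/3 = 28/3.
E[W | machine 2] = (5+6+11+12+14)/5 = 48/5.
E[W | machine 3] = (11+13)/2 = 12.
E[W | machine 4] = (3+5+12+13)/4 = 33/4.
By the law of total expectation,
E[W] = (2/7)·(28/3) + (1/14)·(48/5) + (3/7)·(12) + (3/14)·(33/4) = 8621/840.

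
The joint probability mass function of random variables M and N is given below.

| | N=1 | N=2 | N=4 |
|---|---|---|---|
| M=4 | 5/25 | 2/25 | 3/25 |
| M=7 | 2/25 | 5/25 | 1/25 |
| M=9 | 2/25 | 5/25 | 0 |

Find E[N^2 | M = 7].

P(M = 7) = 8/25.
Σ N^2·P over the event = 1·(2/25) + 4·(5/25) + 16·(1/25) = 38/25.
E[N^2 | M = 7] = (38/25) / (8/25) = 19/4.

19/4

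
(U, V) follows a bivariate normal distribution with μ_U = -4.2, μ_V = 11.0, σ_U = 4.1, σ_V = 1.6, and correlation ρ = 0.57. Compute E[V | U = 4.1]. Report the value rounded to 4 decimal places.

For a bivariate normal, E[V | U=x] = μ_V + ρ·(σ_V/σ_U)·(x − μ_U).
E[V | U=4.1] = 11.0 + (0.57)·(1.6/4.1)·(4.1 − (-4.2)) = 11.0 + (0.222439)·(8.3) = 12.8462.

12.8462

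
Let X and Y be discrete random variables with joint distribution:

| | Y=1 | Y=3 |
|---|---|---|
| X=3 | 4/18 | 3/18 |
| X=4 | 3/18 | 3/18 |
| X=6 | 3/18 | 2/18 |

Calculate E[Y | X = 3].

P(X = 3) = 7/18.
Σ Y·P over the event = 1·(4/18) + 3·(3/18) = 13/18.
E[Y | X = 3] = (13/18) / (7/18) = 13/7.

13/7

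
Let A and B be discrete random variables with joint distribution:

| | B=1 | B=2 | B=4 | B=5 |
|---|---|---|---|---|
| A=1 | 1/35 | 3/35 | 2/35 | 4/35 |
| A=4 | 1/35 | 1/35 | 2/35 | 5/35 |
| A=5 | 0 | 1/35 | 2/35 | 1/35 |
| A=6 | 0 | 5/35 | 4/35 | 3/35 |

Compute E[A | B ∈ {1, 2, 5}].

94/25

P(B ∈ {1, 2, 5}) = 5/7.
Summing A·P(A=x,B=y) over the conditioning event gives 94/35.
E[A | B ∈ {1, 2, 5}] = (94/35) / (5/7) = 94/25.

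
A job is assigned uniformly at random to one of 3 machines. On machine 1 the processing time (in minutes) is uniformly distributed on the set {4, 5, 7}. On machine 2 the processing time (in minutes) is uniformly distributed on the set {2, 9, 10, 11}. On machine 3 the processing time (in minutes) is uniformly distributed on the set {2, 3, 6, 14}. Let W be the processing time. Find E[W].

E[W | machine 1] = (4+5+7)/3 = 16/3.
E[W | machine 2] = (2+9+10+11)/4 = 8.
E[W | machine 3] = (2+3+6+14)/4 = 25/4.
E[W] = (1/3)·(16/3) + (1/3)·(8) + (1/3)·(25/4) = 235/36.

235/36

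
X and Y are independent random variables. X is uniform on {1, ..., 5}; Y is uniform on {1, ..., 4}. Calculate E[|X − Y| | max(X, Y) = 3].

6/5

Outcomes with max(X, Y) = 3: (1,3), (2,3), (3,1), (3,2), (3,3), each with probability 1/20.
E[|X − Y| | max(X, Y) = 3] = (2 + 1 + 2 + 1 + 0) / 5 = 6/5.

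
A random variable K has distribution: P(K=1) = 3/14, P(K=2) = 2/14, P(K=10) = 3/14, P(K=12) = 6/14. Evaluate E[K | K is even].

106/11

P(K is even) = 11/14.
Σ over the event: 2·1/7 + 10·3/14 + 12·3/7 = 53/7.
E[K | K is even] = (53/7) / (11/14) = 106/11.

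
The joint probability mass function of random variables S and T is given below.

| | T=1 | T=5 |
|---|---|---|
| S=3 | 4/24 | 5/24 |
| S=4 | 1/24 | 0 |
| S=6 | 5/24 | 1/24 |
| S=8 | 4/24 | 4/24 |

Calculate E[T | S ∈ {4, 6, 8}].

P(S ∈ {4, 6, 8}) = 5/8.
Σ T·P over the event = 1·(1/24) + 1·(5/24) + 5·(1/24) + 1·(4/24) + 5·(4/24) = 35/24.
E[T | S ∈ {4, 6, 8}] = (35/24) / (5/8) = 7/3.

7/3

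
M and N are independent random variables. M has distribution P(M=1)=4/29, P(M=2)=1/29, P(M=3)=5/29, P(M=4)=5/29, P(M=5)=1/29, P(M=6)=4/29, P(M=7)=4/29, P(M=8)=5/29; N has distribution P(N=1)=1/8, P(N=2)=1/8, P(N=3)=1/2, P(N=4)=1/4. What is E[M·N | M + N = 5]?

P(M + N = 5) = 11/116.
Summing MN·P(x,y) over outcomes with M + N = 5 gives 53/116.
E[M·N | M + N = 5] = (53/116) / (11/116) = 53/11.

53/11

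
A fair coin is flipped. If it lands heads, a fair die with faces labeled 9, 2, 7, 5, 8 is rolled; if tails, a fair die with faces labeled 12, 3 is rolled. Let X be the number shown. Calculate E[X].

137/20

E[X | heads] = (9+2+7+5+8)/5 = 31/5.
E[X | tails] = (12+3)/2 = 15/2.
E[X] = (1/2)·(31/5) + (1/2)·(15/2) = 137/20.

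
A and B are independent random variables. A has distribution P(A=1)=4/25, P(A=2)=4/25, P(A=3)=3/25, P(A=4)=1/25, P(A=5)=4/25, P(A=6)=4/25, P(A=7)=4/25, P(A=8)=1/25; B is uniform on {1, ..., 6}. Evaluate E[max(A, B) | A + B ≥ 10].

P(A + B ≥ 10) = 7/25.
Summing max(A,B)·P(x,y) over outcomes with A + B ≥ 10 gives 137/75.
E[max(A, B) | A + B ≥ 10] = (137/75) / (7/25) = 137/21.

137/21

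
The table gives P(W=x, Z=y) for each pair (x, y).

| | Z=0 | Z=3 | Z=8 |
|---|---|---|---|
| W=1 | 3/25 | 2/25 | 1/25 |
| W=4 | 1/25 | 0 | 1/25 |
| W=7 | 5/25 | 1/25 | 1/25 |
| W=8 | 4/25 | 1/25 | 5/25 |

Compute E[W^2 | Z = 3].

P(Z = 3) = 4/25.
Σ W^2·P over the event = 1·(2/25) + 49·(1/25) + 64·(1/25) = 23/5.
E[W^2 | Z = 3] = (23/5) / (4/25) = 115/4.

115/4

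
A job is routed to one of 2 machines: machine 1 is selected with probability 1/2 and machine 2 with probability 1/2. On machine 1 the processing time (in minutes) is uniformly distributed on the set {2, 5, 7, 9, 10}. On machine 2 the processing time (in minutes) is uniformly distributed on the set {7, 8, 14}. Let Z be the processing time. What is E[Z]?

E[Z | machine 1] = (2+5+7+9+10)/5 = 33/5.
E[Z | machine 2] = (7+8+14)/3 = 29/3.
E[Z] = (1/2)·(33/5) + (1/2)·(29/3) = 122/15.

122/15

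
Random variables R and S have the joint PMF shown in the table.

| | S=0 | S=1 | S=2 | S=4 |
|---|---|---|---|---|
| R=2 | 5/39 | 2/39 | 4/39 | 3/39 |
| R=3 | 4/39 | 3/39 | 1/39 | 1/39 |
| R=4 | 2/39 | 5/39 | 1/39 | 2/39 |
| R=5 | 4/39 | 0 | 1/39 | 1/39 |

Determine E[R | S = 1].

P(S = 1) = 10/39.
Σ R·P over the event = 2·(2/39) + 3·(3/39) + 4·(5/39) = 11/13.
E[R | S = 1] = (11/13) / (10/39) = 33/10.

33/10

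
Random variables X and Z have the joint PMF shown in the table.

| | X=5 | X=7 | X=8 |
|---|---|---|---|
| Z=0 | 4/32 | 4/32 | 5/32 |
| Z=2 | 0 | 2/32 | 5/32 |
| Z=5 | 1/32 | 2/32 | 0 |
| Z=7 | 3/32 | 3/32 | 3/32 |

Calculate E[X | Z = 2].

P(Z = 2) = 7/32.
Σ X·P over the event = 7·(2/32) + 8·(5/32) = 27/16.
E[X | Z = 2] = (27/16) / (7/32) = 54/7.

54/7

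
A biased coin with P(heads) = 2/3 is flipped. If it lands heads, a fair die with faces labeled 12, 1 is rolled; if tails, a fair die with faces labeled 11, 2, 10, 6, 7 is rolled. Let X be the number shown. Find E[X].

E[X | heads] = (12+1)/2 = 13/2.
E[X | tails] = (11+2+10+6+7)/5 = 36/5.
E[X] = (2/3)·(13/2) + (1/3)·(36/5) = 101/15.

101/15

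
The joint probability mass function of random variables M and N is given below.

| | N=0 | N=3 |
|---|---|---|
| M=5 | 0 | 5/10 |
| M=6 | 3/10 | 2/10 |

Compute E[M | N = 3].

37/7

P(N = 3) = 7/10.
Σ M·P over the event = 5·(5/10) + 6·(2/10) = 37/10.
E[M | N = 3] = (37/10) / (7/10) = 37/7.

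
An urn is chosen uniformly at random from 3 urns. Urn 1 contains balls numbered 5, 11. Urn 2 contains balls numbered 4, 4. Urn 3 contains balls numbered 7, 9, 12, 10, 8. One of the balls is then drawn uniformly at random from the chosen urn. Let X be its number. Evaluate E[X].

106/15

E[X | urn 1] = (5+11)/2 = 8.
E[X | urn 2] = (4+4)/2 = 4.
E[X | urn 3] = (7+9+12+10+8)/5 = 46/5.
By the law of total expectation,
E[X] = (1/3)·(8) + (1/3)·(4) + (1/3)·(46/5) = 106/15.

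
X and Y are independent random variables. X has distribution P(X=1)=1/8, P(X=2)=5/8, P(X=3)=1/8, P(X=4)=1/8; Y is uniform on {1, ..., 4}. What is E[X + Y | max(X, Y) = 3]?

P(max(X, Y) = 3) = 9/32.
Summing (X+Y)·P(x,y) over outcomes with max(X, Y) = 3 gives 11/8.
E[X + Y | max(X, Y) = 3] = (11/8) / (9/32) = 44/9.

44/9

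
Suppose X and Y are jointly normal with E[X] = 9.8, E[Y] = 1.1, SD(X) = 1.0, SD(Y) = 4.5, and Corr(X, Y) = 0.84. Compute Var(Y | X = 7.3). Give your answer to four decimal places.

Var(Y | X=x) = (1 − ρ²)·σ_Y².
Var(Y | X=7.3) = (4.5)²·(1 − (0.84)²) = 20.25·0.2944 = 5.9616.

5.9616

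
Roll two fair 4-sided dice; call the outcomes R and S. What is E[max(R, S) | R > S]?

Outcomes with R > S: (2,1), (3,1), (3,2), (4,1), (4,2), (4,3), each with probability 1/16.
E[max(R, S) | R > S] = (2 + 3 + 3 + 4 + 4 + 4) / 6 = 10/3.

10/3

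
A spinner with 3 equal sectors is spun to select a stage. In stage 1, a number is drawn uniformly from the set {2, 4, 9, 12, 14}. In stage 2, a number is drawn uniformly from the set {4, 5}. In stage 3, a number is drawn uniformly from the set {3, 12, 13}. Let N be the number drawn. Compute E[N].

661/90

E[N | stage 1] = (2+4+9+12+14)/5 = 41/5.
E[N | stage 2] = (4+5)/2 = 9/2.
E[N | stage 3] = (3+12+13)/3 = 28/3.
E[N] = (1/3)·(41/5) + (1/3)·(9/2) + (1/3)·(28/3) = 661/90.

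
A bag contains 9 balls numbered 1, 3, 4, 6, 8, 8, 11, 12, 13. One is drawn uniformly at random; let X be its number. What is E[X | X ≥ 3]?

P(X ≥ 3) = 8/9.
Σ over the event: 3·1/9 + 4·1/9 + 6·1/9 + 8·2/9 + 11·1/9 + 12·1/9 + 13·1/9 = 65/9.
E[X | X ≥ 3] = (65/9) / (8/9) = 65/8.

65/8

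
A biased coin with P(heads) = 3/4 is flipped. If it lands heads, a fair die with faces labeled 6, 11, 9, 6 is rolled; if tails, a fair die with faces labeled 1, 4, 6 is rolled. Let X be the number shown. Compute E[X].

E[X | heads] = (6+11+9+6)/4 = 8.
E[X | tails] = (1+4+6)/3 = 11/3.
E[X] = (3/4)·(8) + (1/4)·(11/3) = 83/12.

83/12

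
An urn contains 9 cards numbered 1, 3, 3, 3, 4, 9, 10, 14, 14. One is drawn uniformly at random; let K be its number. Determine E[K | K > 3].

51/5

P(K > 3) = 5/9.
Σ over the event: 4·1/9 + 9·1/9 + 10·1/9 + 14·2/9 = 17/3.
E[K | K > 3] = (17/3) / (5/9) = 51/5.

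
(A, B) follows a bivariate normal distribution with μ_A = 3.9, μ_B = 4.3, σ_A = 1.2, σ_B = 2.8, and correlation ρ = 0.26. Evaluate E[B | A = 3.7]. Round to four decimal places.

4.1787

For a bivariate normal, E[B | A=x] = μ_B + ρ·(σ_B/σ_A)·(x − μ_A).
E[B | A=3.7] = 4.3 + (0.26)·(2.8/1.2)·(3.7 − (3.9)) = 4.3 + (0.60667)·(-0.2) = 4.1787.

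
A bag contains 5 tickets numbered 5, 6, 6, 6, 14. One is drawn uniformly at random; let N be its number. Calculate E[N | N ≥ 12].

14

P(N ≥ 12) = 1/5.
Σ over the event: 14·1/5 = 14/5.
E[N | N ≥ 12] = (14/5) / (1/5) = 14.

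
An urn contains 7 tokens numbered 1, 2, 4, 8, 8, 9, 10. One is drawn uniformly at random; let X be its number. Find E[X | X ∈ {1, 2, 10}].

13/3

P(X ∈ {1, 2, 10}) = 3/7.
Σ over the event: 1·1/7 + 2·1/7 + 10·1/7 = 13/7.
E[X | X ∈ {1, 2, 10}] = (13/7) / (3/7) = 13/3.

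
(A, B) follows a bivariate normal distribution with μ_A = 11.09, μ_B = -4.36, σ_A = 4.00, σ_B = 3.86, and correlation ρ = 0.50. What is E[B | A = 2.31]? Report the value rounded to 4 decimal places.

For a bivariate normal, E[B | A=x] = μ_B + ρ·(σ_B/σ_A)·(x − μ_A).
E[B | A=2.31] = -4.36 + (0.50)·(3.86/4.00)·(2.31 − (11.09)) = -4.36 + (0.4825)·(-8.78) = -8.5964.

-8.5964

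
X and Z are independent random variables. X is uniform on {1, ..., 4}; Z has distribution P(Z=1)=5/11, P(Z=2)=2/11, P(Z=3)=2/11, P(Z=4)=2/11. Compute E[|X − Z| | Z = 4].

3/2

P(Z = 4) = 2/11.
Summing |X−Z|·P(x,y) over outcomes with Z = 4 gives 3/11.
E[|X − Z| | Z = 4] = (3/11) / (2/11) = 3/2.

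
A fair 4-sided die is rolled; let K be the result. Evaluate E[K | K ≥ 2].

Given K ≥ 2, K is equally likely to be any of {2, 3, 4}.
E[K | K ≥ 2] = (2 + 3 + 4) / 3 = 3.

3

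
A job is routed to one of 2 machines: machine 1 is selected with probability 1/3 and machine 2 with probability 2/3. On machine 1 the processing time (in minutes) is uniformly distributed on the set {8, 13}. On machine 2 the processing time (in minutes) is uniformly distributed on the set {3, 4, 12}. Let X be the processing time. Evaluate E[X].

139/18

E[X | machine 1] = (8+13)/2 = 21/2.
E[X | machine 2] = (3+4+12)/3 = 19/3.
By the law of total expectation,
E[X] = (1/3)·(21/2) + (2/3)·(19/3) = 139/18.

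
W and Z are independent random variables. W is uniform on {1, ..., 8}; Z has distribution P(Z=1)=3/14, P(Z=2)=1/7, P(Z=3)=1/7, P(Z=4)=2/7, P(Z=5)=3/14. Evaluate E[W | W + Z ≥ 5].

478/97

P(W + Z ≥ 5) = 97/112.
Summing W·P(x,y) over outcomes with W + Z ≥ 5 gives 239/56.
E[W | W + Z ≥ 5] = (239/56) / (97/112) = 478/97.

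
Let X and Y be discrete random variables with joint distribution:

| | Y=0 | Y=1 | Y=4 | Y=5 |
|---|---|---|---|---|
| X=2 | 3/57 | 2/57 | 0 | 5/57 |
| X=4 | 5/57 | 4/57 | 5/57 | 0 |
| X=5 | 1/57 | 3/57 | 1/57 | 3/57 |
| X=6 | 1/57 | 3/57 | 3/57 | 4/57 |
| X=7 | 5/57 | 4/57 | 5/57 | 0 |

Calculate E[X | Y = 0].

24/5

P(Y = 0) = 5/19.
Σ X·P over the event = 2·(3/57) + 4·(5/57) + 5·(1/57) + 6·(1/57) + 7·(5/57) = 24/19.
E[X | Y = 0] = (24/19) / (5/19) = 24/5.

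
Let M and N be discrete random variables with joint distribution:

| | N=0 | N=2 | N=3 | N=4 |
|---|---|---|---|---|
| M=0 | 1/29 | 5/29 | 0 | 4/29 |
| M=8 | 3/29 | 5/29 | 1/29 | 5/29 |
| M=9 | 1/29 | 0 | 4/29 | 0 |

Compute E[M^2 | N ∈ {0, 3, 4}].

981/19

P(N ∈ {0, 3, 4}) = 19/29.
Σ M^2·P over the event = 0·(1/29) + 0·(4/29) + 64·(3/29) + 64·(1/29) + 64·(5/29) + 81·(1/29) + 81·(4/29) = 981/29.
E[M^2 | N ∈ {0, 3, 4}] = (981/29) / (19/29) = 981/19.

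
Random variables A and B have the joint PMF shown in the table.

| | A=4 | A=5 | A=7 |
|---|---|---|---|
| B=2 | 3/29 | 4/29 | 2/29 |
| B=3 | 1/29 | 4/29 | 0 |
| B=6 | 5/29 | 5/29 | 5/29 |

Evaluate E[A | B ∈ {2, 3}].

P(B ∈ {2, 3}) = 14/29.
Σ A·P over the event = 4·(3/29) + 4·(1/29) + 5·(4/29) + 5·(4/29) + 7·(2/29) = 70/29.
E[A | B ∈ {2, 3}] = (70/29) / (14/29) = 5.

5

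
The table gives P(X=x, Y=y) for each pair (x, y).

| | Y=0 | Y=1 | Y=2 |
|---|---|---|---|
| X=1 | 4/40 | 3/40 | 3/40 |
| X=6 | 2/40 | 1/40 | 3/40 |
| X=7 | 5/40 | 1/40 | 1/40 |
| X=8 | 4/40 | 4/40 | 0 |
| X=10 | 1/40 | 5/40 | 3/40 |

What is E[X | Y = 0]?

P(Y = 0) = 2/5.
Σ X·P over the event = 1·(4/40) + 6·(2/40) + 7·(5/40) + 8·(4/40) + 10·(1/40) = 93/40.
E[X | Y = 0] = (93/40) / (2/5) = 93/16.

93/16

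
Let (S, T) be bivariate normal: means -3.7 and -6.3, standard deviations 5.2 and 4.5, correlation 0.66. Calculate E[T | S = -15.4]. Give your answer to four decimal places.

-12.9825

The regression of T on S has slope ρ·σ_T/σ_S and passes through (μ_S, μ_T).
E[T | S=-15.4] = -6.3 + (0.66)·(4.5/5.2)·(-15.4 − (-3.7)) = -6.3 + (0.57115)·(-11.7) = -12.9825.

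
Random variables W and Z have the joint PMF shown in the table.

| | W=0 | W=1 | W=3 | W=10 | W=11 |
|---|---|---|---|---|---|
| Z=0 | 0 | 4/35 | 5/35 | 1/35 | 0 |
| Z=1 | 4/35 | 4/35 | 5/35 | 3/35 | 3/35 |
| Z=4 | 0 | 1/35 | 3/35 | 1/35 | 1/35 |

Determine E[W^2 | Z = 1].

P(Z = 1) = 19/35.
Σ W^2·P over the event = 0·(4/35) + 1·(4/35) + 9·(5/35) + 100·(3/35) + 121·(3/35) = 712/35.
E[W^2 | Z = 1] = (712/35) / (19/35) = 712/19.

712/19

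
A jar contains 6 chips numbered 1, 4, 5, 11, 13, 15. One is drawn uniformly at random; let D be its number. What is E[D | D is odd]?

P(D is odd) = 5/6.
Σ over the event: 1·1/6 + 5·1/6 + 11·1/6 + 13·1/6 + 15·1/6 = 15/2.
E[D | D is odd] = (15/2) / (5/6) = 9.

9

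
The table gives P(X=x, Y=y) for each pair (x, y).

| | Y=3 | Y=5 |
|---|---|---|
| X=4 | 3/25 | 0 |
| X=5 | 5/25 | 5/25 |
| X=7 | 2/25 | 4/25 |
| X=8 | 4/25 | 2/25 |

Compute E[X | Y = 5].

P(Y = 5) = 11/25.
Σ X·P over the event = 5·(5/25) + 7·(4/25) + 8·(2/25) = 69/25.
E[X | Y = 5] = (69/25) / (11/25) = 69/11.

69/11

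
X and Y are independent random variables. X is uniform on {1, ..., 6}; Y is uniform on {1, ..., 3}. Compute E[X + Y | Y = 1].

Outcomes with Y = 1: (1,1), (2,1), (3,1), (4,1), (5,1), (6,1), each with probability 1/18.
E[X + Y | Y = 1] = (2 + 3 + 4 + 5 + 6 + 7) / 6 = 9/2.

9/2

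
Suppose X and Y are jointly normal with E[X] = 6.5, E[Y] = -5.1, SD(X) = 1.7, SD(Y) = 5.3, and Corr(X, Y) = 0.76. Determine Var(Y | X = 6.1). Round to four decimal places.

For a bivariate normal, Var(Y | X=x) = σ_Y²(1 − ρ²).
Var(Y | X=6.1) = (5.3)²·(1 − (0.76)²) = 28.09·0.4224 = 11.8652.

11.8652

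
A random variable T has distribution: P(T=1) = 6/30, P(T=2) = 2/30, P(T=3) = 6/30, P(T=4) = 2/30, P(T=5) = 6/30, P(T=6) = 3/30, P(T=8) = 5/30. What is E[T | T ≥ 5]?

P(T ≥ 5) = 7/15.
Σ over the event: 5·1/5 + 6·1/10 + 8·1/6 = 44/15.
E[T | T ≥ 5] = (44/15) / (7/15) = 44/7.

44/7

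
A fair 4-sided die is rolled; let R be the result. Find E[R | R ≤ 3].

Given R ≤ 3, R is equally likely to be any of {1, 2, 3}.
E[R | R ≤ 3] = (1 + 2 + 3) / 3 = 2.

2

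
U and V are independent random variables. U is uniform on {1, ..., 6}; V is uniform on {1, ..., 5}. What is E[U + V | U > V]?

7

P(U > V) = 1/2.
Summing (U+V)·P(x,y) over outcomes with U > V gives 7/2.
E[U + V | U > V] = (7/2) / (1/2) = 7.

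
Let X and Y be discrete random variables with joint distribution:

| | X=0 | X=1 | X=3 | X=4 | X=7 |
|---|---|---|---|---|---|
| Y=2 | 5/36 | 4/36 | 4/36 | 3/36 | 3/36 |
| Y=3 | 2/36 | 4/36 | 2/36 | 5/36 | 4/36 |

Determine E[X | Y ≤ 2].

P(Y ≤ 2) = 19/36.
Σ X·P over the event = 0·(5/36) + 1·(4/36) + 3·(4/36) + 4·(3/36) + 7·(3/36) = 49/36.
E[X | Y ≤ 2] = (49/36) / (19/36) = 49/19.

49/19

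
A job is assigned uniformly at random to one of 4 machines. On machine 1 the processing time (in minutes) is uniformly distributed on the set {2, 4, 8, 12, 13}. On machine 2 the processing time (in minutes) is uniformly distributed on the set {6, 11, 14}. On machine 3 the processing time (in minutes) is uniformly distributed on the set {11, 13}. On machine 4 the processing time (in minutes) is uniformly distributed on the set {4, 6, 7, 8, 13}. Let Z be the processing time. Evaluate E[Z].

283/30

E[Z | machine 1] = (2+4+8+12+13)/5 = 39/5.
E[Z | machine 2] = (6+11+14)/3 = 31/3.
E[Z | machine 3] = (11+13)/2 = 12.
E[Z | machine 4] = (4+6+7+8+13)/5 = 38/5.
By the law of total expectation,
E[Z] = (1/4)·(39/5) + (1/4)·(31/3) + (1/4)·(12) + (1/4)·(38/5) = 283/30.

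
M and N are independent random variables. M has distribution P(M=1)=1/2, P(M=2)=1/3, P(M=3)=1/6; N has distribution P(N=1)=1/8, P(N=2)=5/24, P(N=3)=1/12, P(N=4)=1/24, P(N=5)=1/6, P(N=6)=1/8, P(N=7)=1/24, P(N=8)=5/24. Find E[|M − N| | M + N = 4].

18/19

P(M + N = 4) = 19/144.
Summing |M−N|·P(x,y) over outcomes with M + N = 4 gives 1/8.
E[|M − N| | M + N = 4] = (1/8) / (19/144) = 18/19.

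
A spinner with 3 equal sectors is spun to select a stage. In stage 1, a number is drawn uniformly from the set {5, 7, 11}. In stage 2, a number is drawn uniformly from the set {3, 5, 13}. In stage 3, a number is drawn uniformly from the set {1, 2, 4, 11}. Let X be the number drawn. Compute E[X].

115/18

E[X | stage 1] = (5+7+11)/3 = 23/3.
E[X | stage 2] = (3+5+13)/3 = 7.
E[X | stage 3] = (1+2+4+11)/4 = 9/2.
By the law of total expectation,
E[X] = (1/3)·(23/3) + (1/3)·(7) + (1/3)·(9/2) = 115/18.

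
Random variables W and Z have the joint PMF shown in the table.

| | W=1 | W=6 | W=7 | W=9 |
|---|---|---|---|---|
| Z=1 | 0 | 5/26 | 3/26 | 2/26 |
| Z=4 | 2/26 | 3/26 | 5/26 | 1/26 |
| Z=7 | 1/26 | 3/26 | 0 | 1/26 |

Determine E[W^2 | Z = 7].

P(Z = 7) = 5/26.
Σ W^2·P over the event = 1·(1/26) + 36·(3/26) + 81·(1/26) = 95/13.
E[W^2 | Z = 7] = (95/13) / (5/26) = 38.

38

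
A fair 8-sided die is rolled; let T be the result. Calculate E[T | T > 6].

15/2

Given T > 6, T is equally likely to be any of {7, 8}.
E[T | T > 6] = (7 + 8) / 2 = 15/2.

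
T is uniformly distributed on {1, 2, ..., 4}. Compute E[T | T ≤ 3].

2

Given T ≤ 3, T is equally likely to be any of {1, 2, 3}.
E[T | T ≤ 3] = (1 + 2 + 3) / 3 = 2.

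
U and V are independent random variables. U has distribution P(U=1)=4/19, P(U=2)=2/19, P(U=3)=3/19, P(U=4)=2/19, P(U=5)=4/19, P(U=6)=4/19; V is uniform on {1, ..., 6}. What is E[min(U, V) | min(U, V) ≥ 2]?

P(min(U, V) ≥ 2) = 25/38.
Summing min(U,V)·P(x,y) over outcomes with min(U, V) ≥ 2 gives 42/19.
E[min(U, V) | min(U, V) ≥ 2] = (42/19) / (25/38) = 84/25.

84/25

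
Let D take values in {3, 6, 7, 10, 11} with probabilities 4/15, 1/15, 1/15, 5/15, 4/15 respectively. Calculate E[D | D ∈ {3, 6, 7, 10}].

P(D ∈ {3, 6, 7, 10}) = 11/15.
Σ over the event: 3·4/15 + 6·1/15 + 7·1/15 + 10·1/3 = 5.
E[D | D ∈ {3, 6, 7, 10}] = (5) / (11/15) = 75/11.

75/11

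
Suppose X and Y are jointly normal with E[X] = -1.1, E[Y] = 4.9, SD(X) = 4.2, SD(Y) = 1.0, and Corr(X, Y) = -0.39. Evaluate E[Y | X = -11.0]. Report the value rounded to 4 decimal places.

E[Y | X=x] = μ_Y + ρ(σ_Y/σ_X)(x − μ_X) for jointly normal variables.
E[Y | X=-11.0] = 4.9 + (-0.39)·(1.0/4.2)·(-11.0 − (-1.1)) = 4.9 + (-0.092857)·(-9.9) = 5.8193.

5.8193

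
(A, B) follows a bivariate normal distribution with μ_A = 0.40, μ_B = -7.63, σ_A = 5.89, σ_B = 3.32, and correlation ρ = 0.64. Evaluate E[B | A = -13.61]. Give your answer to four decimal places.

-12.6841

The regression of B on A has slope ρ·σ_B/σ_A and passes through (μ_A, μ_B).
E[B | A=-13.61] = -7.63 + (0.64)·(3.32/5.89)·(-13.61 − (0.40)) = -7.63 + (0.36075)·(-14.01) = -12.6841.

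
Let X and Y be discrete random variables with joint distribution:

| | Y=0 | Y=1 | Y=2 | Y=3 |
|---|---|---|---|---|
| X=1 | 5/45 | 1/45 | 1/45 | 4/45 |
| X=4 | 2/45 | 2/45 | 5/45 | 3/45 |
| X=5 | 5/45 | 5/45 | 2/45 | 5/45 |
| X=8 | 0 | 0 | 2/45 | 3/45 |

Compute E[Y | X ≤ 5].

3/2

P(X ≤ 5) = 8/9.
Summing Y·P(X=x,Y=y) over the conditioning event gives 4/3.
E[Y | X ≤ 5] = (4/3) / (8/9) = 3/2.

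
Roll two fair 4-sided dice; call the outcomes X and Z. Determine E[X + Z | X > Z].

Outcomes with X > Z: (2,1), (3,1), (3,2), (4,1), (4,2), (4,3), each with probability 1/16.
E[X + Z | X > Z] = (3 + 4 + 5 + 5 + 6 + 7) / 6 = 5.

5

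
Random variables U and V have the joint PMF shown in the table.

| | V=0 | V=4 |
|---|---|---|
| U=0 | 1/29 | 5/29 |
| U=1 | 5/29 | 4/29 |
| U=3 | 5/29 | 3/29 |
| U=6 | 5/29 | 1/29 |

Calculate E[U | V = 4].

19/13

P(V = 4) = 13/29.
Σ U·P over the event = 0·(5/29) + 1·(4/29) + 3·(3/29) + 6·(1/29) = 19/29.
E[U | V = 4] = (19/29) / (13/29) = 19/13.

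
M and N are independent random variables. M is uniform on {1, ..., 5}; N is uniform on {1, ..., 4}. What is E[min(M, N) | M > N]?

Outcomes with M > N: (2,1), (3,1), (3,2), (4,1), (4,2), (4,3), (5,1), (5,2), (5,3), (5,4), each with probability 1/20.
E[min(M, N) | M > N] = (1 + 1 + 2 + 1 + 2 + 3 + 1 + 2 + 3 + 4) / 10 = 2.

2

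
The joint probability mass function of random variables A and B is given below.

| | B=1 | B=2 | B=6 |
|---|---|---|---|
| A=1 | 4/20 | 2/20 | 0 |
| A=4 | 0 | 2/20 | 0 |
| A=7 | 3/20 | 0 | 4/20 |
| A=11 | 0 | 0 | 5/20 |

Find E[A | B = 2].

P(B = 2) = 1/5.
Σ A·P over the event = 1·(2/20) + 4·(2/20) = 1/2.
E[A | B = 2] = (1/2) / (1/5) = 5/2.

5/2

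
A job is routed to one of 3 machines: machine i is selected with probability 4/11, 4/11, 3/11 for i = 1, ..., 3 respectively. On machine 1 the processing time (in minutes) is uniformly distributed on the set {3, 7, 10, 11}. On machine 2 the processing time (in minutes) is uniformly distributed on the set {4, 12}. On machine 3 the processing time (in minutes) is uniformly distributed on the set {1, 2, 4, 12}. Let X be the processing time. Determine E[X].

E[X | machine 1] = (3+7+10+11)/4 = 31/4.
E[X | machine 2] = (4+12)/2 = 8.
E[X | machine 3] = (1+2+4+12)/4 = 19/4.
By the law of total expectation,
E[X] = (4/11)·(31/4) + (4/11)·(8) + (3/11)·(19/4) = 309/44.

309/44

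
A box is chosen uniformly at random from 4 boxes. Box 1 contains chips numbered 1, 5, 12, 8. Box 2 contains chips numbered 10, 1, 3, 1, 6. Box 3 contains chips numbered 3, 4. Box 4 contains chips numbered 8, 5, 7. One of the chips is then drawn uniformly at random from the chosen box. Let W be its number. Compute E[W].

313/60

E[W | box 1] = (1+5+12+8)/4 = 13/2.
E[W | box 2] = (10+1+3+1+6)/5 = 21/5.
E[W | box 3] = (3+4)/2 = 7/2.
E[W | box 4] = (8+5+7)/3 = 20/3.
E[W] = (1/4)·(13/2) + (1/4)·(21/5) + (1/4)·(7/2) + (1/4)·(20/3) = 313/60.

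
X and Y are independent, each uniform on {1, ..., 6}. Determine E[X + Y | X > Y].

7

P(X > Y) = 5/12.
Summing (X+Y)·P(x,y) over outcomes with X > Y gives 35/12.
E[X + Y | X > Y] = (35/12) / (5/12) = 7.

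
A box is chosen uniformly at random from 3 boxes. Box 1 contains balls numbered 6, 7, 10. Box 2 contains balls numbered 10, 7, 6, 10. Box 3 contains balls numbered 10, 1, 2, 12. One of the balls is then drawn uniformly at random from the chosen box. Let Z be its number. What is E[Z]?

133/18

E[Z | box 1] = (6+7+10)/3 = 23/3.
E[Z | box 2] = (10+7+6+10)/4 = 33/4.
E[Z | box 3] = (10+1+2+12)/4 = 25/4.
E[Z] = (1/3)·(23/3) + (1/3)·(33/4) + (1/3)·(25/4) = 133/18.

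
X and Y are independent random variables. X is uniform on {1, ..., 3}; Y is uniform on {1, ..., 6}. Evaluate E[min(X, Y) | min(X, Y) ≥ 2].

12/5

P(min(X, Y) ≥ 2) = 5/9.
Summing min(X,Y)·P(x,y) over outcomes with min(X, Y) ≥ 2 gives 4/3.
E[min(X, Y) | min(X, Y) ≥ 2] = (4/3) / (5/9) = 12/5.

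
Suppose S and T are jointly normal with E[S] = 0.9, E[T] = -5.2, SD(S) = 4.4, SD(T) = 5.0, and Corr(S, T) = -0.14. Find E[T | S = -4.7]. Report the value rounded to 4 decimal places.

The regression of T on S has slope ρ·σ_T/σ_S and passes through (μ_S, μ_T).
E[T | S=-4.7] = -5.2 + (-0.14)·(5.0/4.4)·(-4.7 − (0.9)) = -5.2 + (-0.15909)·(-5.6) = -4.3091.

-4.3091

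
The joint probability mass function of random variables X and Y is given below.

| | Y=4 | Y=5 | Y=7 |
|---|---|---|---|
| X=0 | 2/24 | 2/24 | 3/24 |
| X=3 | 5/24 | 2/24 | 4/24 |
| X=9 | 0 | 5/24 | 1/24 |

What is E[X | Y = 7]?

21/8

P(Y = 7) = 1/3.
Σ X·P over the event = 0·(3/24) + 3·(4/24) + 9·(1/24) = 7/8.
E[X | Y = 7] = (7/8) / (1/3) = 21/8.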